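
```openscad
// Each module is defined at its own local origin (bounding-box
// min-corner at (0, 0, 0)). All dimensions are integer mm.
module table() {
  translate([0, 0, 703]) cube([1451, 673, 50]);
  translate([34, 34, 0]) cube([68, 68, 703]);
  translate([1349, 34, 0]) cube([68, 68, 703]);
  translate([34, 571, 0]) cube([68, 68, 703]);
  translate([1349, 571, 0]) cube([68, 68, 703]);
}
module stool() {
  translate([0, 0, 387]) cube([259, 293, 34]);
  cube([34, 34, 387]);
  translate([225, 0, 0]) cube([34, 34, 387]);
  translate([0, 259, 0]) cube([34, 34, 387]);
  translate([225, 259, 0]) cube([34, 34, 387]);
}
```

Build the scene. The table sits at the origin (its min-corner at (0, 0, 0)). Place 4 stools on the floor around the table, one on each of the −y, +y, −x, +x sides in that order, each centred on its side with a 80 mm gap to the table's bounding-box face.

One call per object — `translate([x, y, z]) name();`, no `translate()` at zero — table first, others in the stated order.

table();
translate([596, -373, 0]) stool();
translate([596, 753, 0]) stool();
translate([-339, 190, 0]) stool();
translate([1531, 190, 0]) stool();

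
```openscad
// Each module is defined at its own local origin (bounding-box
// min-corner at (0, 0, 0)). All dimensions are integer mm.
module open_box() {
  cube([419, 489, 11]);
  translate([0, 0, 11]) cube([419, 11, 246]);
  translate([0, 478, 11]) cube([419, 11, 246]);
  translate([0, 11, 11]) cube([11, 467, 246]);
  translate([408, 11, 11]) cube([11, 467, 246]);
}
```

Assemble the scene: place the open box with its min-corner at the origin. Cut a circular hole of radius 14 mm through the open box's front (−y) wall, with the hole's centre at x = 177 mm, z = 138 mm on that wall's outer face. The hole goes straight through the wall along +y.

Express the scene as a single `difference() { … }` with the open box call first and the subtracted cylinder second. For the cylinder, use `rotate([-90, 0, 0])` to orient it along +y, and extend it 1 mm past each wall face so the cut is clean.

difference() {
  open_box();
  translate([177, -1, 138]) rotate([-90, 0, 0]) cylinder(h = 13, r = 14);
}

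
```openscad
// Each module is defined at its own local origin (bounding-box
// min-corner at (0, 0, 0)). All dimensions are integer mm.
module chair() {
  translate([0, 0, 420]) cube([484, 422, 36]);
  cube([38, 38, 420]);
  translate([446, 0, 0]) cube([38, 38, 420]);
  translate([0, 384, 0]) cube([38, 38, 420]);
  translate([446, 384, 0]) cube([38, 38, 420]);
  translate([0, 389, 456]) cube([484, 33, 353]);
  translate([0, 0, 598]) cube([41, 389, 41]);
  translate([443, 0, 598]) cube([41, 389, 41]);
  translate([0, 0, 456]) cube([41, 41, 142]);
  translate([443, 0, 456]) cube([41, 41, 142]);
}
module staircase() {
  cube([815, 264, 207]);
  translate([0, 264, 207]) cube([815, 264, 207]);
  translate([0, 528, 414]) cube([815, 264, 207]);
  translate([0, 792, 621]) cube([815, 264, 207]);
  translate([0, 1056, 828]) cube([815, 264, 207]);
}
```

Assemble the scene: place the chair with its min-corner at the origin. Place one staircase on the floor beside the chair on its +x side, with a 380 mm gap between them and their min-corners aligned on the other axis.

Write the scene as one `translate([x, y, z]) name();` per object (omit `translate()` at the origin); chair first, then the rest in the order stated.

chair();
translate([864, 0, 0]) staircase();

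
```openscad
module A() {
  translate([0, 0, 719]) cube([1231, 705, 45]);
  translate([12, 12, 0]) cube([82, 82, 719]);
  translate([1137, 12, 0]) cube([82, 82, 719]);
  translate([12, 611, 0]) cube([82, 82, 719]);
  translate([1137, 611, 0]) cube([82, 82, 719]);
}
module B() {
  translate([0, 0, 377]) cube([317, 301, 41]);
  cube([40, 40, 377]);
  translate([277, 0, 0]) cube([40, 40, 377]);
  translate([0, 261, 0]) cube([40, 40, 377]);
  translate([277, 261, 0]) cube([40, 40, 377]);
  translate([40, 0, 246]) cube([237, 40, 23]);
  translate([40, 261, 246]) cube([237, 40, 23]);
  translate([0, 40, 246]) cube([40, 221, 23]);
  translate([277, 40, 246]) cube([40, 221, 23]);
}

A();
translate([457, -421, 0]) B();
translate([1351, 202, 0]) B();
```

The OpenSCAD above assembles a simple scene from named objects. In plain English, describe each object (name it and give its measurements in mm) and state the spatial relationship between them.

A is a table with a 1231×705 mm rectangular top, 45 mm thick, top surface at z = 764 mm, supported by four 82×82 mm square legs, each inset 12 mm from the nearest pair of top edges, running from the floor.

B is a simple wooden stool: a rectangular seat 317 mm (x) by 301 mm (y), 41 mm thick, top face at z = 418 mm, on four square legs, each 40×40 mm in cross-section. The legs rest on z = 0, each flush with a corner of the seat. Four stretchers, 40 mm wide and 23 mm tall, connect adjacent legs with their undersides at z = 246 mm, each running between the inner faces of the legs it joins and aligned with the legs' outer faces on the other axis.

Two stools sit around the table at the −y, +x sides.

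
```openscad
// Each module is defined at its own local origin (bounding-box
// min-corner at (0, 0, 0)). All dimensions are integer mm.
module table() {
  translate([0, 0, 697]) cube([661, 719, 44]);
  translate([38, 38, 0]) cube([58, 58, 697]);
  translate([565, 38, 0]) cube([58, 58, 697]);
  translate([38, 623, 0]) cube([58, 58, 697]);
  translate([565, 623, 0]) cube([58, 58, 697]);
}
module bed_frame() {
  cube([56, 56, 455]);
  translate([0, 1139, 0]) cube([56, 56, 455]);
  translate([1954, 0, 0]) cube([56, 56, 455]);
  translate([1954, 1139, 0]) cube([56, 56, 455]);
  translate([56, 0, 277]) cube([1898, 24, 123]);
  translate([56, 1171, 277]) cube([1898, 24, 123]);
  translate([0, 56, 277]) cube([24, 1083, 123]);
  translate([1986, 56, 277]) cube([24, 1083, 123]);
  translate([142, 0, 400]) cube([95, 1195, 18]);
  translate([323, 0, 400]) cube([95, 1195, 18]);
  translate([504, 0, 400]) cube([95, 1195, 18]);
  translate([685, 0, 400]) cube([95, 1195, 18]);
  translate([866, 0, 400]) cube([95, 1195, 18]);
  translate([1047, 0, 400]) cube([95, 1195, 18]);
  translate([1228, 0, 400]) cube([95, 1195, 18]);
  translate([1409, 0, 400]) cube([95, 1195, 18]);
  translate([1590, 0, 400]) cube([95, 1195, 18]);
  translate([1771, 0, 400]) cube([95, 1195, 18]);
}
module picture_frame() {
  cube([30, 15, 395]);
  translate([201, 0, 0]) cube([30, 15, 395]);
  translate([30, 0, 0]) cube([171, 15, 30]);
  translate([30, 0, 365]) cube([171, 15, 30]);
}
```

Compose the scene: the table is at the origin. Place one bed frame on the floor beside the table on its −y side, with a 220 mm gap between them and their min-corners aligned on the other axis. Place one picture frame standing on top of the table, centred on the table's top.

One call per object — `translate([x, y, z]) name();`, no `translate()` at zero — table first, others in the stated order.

table();
translate([0, -1415, 0]) bed_frame();
translate([215, 352, 741]) picture_frame();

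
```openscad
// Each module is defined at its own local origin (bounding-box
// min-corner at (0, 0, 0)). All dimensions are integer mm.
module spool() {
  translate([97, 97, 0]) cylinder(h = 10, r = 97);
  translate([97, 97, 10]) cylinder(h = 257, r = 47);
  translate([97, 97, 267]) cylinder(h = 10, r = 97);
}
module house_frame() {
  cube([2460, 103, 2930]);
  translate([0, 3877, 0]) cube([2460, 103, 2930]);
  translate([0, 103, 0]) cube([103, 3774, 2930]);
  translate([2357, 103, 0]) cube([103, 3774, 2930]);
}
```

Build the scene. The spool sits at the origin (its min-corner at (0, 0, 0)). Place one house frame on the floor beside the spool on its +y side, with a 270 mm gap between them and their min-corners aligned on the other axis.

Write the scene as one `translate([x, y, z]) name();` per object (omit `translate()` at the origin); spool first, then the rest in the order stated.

spool();
translate([0, 464, 0]) house_frame();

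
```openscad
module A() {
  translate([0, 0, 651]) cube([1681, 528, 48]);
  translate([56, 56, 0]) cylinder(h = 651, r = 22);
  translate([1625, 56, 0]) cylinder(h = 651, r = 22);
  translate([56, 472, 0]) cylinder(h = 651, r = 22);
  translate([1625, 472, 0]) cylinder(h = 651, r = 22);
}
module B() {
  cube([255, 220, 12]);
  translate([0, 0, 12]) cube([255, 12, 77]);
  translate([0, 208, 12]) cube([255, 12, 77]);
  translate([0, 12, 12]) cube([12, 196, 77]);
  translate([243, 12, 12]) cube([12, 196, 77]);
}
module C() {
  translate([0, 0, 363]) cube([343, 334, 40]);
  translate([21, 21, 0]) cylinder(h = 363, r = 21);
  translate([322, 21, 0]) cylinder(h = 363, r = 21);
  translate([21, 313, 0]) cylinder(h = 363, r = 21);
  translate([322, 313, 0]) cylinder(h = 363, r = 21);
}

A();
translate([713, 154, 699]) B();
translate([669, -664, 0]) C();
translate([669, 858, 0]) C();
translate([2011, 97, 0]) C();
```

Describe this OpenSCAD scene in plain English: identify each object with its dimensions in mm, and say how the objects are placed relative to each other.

A is a table with a 1681×528 mm rectangular top, 48 mm thick, top surface at z = 699 mm, supported by four round legs of 44 mm diameter, each leg's bounding box inset 34 mm from the nearest pair of top edges, running from the floor.

B is an open-topped rectangular box: outside dimensions 255×220×89 mm, with a uniform wall and base thickness of 12 mm. The base is a full 255×220 slab on the floor; four walls sit on top of the base. The front and back walls (the −y and +y sides) span the full width; the two side walls fit between them.

C is a four-legged stool. The seat is a 343×334×40 mm slab whose top surface is at z = 403 mm; four round legs, each 42 mm in diameter, run from the floor (z = 0) to the underside of the seat, each leg's axis is inset half a diameter from the nearest pair of seat edges (so the leg's bounding box is flush with the corner).

The open box is on top of the table, centred. Three stools sit around the table at the −y, +y, +x sides.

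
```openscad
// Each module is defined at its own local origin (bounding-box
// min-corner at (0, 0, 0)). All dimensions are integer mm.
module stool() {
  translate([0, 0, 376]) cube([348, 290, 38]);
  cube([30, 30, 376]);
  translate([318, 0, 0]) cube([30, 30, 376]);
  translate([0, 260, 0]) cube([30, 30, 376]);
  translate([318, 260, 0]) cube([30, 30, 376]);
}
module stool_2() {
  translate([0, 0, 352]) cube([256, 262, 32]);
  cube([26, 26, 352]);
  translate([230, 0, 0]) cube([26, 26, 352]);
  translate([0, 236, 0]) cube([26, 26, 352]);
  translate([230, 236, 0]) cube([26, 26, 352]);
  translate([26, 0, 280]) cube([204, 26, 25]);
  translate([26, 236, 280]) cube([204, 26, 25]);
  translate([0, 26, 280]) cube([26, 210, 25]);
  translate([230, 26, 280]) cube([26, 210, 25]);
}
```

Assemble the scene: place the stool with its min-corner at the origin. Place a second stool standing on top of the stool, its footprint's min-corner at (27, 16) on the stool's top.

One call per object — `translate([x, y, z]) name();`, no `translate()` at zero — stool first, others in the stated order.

stool();
translate([27, 16, 414]) stool_2();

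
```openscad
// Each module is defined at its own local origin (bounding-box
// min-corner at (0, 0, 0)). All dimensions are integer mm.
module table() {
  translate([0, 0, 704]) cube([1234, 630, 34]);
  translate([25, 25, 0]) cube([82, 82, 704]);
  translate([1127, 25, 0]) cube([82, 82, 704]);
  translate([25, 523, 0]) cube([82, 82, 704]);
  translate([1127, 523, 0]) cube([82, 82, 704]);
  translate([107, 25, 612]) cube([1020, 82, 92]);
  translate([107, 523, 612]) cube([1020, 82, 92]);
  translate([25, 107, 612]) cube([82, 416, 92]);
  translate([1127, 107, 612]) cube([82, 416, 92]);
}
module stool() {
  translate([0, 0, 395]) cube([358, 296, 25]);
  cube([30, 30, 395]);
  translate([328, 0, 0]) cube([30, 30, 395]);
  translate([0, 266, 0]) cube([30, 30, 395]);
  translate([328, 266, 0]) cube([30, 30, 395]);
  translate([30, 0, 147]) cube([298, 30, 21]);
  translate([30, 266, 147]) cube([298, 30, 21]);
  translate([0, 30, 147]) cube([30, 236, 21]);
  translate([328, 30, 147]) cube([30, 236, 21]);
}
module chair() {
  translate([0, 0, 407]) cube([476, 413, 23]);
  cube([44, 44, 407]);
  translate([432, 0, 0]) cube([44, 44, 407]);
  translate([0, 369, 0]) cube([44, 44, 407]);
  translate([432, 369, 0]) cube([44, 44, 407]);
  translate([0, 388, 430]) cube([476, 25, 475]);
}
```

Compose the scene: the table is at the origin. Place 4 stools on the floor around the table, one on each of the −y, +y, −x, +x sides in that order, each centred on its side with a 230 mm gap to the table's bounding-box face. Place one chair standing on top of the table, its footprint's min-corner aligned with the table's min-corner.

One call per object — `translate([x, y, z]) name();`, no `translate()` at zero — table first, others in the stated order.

table();
translate([438, -526, 0]) stool();
translate([438, 860, 0]) stool();
translate([-588, 167, 0]) stool();
translate([1464, 167, 0]) stool();
translate([0, 0, 738]) chair();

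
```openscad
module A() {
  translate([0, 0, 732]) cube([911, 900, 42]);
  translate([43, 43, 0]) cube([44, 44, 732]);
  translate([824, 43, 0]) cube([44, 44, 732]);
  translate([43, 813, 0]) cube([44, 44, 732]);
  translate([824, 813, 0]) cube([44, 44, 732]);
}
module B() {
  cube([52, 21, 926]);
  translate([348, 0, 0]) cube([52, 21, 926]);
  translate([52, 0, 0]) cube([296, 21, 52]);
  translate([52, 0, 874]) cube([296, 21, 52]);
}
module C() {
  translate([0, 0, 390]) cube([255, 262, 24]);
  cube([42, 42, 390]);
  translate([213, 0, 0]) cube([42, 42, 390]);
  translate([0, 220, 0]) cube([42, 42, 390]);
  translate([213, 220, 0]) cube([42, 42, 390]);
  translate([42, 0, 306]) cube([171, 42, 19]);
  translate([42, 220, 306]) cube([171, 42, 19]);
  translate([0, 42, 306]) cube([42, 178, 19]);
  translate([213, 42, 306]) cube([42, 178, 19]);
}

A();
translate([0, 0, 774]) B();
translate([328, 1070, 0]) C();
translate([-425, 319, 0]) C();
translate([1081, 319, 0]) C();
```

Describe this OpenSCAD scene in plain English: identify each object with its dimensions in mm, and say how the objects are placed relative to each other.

A is a rectangular dining table. The top is 911×900×42 mm with its upper surface at z = 774 mm. It stands on four 44×44 mm square legs, each inset 43 mm from the nearest pair of top edges, running from the floor to the underside of the top.

B is a picture frame with a 296×822 mm rectangular opening (x by z) and a uniform 52 mm border on every side. Frame depth is 21 mm along y. It is built from two vertical stiles running the full outside height and two horizontal rails spanning the gap between the stiles.

C is a four-legged stool. The seat is 255×262 mm, 24 mm thick, top at z = 414 mm. It stands on four square legs, each 42×42 mm in cross-section, from z = 0 to the seat underside, each flush with a corner of the seat. Four stretchers, 42 mm wide and 19 mm tall, connect adjacent legs with their undersides at z = 306 mm, each running between the inner faces of the legs it joins and aligned with the legs' outer faces on the other axis.

The picture frame is on top of the table. Three stools sit around the table at the +y, −x, +x sides.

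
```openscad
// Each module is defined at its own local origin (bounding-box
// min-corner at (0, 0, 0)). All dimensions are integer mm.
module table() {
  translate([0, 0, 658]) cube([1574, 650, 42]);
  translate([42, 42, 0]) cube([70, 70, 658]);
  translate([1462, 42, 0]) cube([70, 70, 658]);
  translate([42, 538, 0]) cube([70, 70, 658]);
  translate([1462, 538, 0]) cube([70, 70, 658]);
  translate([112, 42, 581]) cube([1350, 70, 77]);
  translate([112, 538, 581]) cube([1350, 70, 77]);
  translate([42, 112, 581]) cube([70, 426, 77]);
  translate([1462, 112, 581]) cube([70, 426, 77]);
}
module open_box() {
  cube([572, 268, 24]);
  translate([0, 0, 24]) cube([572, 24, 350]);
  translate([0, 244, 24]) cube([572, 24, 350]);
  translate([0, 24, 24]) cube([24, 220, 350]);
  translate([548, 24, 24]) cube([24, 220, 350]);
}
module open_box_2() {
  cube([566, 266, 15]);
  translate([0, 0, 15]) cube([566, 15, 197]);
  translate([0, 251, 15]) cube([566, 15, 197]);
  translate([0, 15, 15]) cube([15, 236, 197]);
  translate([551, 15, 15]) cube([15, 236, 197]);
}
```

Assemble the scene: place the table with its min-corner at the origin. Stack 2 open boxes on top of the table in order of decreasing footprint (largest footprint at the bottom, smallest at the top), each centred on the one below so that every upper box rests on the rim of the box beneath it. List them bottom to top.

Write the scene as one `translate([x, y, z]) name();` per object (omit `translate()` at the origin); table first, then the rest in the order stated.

table();
translate([501, 191, 700]) open_box();
translate([504, 192, 1074]) open_box_2();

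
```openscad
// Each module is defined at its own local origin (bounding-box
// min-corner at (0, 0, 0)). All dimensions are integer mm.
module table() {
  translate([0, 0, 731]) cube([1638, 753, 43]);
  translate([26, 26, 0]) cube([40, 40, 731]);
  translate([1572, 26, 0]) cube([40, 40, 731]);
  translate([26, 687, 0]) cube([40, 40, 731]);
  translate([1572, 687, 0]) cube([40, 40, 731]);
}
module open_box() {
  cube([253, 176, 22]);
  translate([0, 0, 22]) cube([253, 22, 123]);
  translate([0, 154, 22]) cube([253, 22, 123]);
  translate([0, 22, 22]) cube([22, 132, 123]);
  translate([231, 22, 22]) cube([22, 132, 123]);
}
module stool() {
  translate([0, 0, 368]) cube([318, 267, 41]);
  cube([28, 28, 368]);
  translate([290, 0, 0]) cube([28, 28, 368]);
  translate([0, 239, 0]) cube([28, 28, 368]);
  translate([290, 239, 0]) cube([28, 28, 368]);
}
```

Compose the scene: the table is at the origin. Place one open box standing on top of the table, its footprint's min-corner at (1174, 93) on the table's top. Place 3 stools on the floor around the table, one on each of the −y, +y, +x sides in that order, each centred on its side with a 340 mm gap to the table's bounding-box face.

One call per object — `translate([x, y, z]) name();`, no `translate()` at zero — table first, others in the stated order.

table();
translate([1174, 93, 774]) open_box();
translate([660, -607, 0]) stool();
translate([660, 1093, 0]) stool();
translate([1978, 243, 0]) stool();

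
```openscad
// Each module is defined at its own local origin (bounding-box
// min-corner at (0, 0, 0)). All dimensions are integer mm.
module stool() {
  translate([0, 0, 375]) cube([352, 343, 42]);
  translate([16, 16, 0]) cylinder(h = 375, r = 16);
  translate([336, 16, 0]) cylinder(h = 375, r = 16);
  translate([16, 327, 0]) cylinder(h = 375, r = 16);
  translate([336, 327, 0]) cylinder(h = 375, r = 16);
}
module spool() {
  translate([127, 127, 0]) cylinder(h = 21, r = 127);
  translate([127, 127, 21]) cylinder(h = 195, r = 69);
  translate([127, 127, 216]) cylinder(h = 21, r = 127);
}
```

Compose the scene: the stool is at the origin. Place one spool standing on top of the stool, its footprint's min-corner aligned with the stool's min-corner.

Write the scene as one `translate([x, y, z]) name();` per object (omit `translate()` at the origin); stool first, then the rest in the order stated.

stool();
translate([0, 0, 417]) spool();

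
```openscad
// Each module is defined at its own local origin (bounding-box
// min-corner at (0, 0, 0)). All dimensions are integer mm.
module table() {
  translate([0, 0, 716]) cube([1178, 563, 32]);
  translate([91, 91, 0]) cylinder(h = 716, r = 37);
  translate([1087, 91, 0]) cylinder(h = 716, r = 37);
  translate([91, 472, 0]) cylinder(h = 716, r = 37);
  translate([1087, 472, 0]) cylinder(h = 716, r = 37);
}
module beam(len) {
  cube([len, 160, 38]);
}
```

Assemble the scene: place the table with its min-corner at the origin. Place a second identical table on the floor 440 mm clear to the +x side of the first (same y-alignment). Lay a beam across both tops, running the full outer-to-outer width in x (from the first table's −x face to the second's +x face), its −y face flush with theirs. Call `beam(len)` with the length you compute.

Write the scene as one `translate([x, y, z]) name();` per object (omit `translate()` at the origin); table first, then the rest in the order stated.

table();
translate([1618, 0, 0]) table();
translate([0, 0, 748]) beam(2796);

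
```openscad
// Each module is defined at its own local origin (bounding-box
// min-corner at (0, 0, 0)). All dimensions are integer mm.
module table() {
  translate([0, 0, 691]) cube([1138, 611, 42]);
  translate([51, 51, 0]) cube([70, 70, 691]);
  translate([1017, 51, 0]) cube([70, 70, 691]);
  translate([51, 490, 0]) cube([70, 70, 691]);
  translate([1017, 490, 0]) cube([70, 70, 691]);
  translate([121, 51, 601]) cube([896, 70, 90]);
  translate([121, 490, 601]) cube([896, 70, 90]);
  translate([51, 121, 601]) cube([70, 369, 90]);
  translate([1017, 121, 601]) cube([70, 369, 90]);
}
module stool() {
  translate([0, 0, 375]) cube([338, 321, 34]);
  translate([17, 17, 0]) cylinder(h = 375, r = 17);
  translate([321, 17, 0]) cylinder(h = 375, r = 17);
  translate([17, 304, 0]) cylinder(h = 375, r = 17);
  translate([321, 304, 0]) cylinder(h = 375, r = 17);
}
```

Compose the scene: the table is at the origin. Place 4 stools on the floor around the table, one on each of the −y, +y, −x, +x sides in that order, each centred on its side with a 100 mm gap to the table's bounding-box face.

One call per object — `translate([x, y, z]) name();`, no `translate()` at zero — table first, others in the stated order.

table();
translate([400, -421, 0]) stool();
translate([400, 711, 0]) stool();
translate([-438, 145, 0]) stool();
translate([1238, 145, 0]) stool();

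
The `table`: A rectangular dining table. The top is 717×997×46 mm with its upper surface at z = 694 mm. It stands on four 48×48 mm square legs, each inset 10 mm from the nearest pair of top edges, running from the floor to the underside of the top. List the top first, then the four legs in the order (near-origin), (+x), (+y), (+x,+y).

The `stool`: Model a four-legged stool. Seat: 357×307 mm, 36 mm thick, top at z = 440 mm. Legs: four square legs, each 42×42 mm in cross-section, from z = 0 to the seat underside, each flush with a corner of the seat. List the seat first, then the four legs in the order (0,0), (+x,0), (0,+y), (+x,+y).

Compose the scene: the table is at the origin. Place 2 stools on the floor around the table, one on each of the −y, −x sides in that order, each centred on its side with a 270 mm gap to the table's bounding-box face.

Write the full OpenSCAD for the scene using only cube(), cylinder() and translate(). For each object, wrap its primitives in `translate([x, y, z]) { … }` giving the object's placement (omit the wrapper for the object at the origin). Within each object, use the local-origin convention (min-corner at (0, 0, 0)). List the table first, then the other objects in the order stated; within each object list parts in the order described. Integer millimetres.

translate([0, 0, 648]) cube([717, 997, 46]);
translate([10, 10, 0]) cube([48, 48, 648]);
translate([659, 10, 0]) cube([48, 48, 648]);
translate([10, 939, 0]) cube([48, 48, 648]);
translate([659, 939, 0]) cube([48, 48, 648]);
translate([180, -577, 0]) {
  translate([0, 0, 404]) cube([357, 307, 36]);
  cube([42, 42, 404]);
  translate([315, 0, 0]) cube([42, 42, 404]);
  translate([0, 265, 0]) cube([42, 42, 404]);
  translate([315, 265, 0]) cube([42, 42, 404]);
}
translate([-627, 345, 0]) {
  translate([0, 0, 404]) cube([357, 307, 36]);
  cube([42, 42, 404]);
  translate([315, 0, 0]) cube([42, 42, 404]);
  translate([0, 265, 0]) cube([42, 42, 404]);
  translate([315, 265, 0]) cube([42, 42, 404]);
}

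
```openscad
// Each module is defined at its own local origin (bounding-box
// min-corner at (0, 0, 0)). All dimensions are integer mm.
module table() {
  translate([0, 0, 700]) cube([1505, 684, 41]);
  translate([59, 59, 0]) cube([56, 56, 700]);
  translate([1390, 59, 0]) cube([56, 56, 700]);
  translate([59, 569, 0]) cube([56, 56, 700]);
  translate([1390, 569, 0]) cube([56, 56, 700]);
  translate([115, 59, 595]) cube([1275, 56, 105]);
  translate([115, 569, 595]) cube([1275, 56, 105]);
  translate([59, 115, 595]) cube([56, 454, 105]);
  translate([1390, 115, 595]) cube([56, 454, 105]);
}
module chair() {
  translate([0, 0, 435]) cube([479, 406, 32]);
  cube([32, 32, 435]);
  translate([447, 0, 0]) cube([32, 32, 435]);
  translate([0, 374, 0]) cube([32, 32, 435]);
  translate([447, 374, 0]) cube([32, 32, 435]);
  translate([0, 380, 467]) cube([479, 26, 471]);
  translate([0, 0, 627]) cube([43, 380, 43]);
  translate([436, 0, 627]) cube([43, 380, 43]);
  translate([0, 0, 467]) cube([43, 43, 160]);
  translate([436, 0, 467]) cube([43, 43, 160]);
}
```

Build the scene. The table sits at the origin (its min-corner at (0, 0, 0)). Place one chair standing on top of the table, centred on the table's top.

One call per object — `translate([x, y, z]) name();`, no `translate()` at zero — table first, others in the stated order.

table();
translate([513, 139, 741]) chair();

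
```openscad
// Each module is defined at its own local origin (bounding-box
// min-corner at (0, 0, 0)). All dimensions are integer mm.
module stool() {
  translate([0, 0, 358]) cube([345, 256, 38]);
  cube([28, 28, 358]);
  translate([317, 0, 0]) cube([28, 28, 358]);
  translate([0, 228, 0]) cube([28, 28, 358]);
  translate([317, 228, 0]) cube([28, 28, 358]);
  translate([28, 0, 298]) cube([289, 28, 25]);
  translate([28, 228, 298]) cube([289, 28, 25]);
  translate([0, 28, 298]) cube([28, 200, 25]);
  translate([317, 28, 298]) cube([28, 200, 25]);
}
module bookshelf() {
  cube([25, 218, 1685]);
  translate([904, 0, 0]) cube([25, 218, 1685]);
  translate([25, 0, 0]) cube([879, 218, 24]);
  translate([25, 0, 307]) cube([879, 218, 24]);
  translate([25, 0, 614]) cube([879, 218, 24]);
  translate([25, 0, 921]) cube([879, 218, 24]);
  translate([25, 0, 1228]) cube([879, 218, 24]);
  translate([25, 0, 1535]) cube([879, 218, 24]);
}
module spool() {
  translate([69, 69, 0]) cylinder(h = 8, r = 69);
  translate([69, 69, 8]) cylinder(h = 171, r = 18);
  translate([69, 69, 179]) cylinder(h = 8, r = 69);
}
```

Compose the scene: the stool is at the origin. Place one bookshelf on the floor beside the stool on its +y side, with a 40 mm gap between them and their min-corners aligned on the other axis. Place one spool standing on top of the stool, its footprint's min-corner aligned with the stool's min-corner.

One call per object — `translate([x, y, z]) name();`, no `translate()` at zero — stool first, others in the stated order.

stool();
translate([0, 296, 0]) bookshelf();
translate([0, 0, 396]) spool();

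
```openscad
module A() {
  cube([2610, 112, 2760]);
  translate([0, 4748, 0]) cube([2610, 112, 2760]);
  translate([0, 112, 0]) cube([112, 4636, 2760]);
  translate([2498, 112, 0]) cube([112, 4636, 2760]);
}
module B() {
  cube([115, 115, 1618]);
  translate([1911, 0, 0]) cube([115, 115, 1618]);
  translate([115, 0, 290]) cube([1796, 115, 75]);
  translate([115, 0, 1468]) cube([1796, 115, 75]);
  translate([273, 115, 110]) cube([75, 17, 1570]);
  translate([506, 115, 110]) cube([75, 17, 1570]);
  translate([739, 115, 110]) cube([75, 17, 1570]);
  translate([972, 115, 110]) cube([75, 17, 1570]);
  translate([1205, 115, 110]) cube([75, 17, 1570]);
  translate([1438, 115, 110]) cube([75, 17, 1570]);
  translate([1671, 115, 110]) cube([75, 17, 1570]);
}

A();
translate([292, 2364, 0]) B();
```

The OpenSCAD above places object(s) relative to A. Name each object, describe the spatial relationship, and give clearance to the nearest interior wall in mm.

Clearances: x = 180, y = 2252; minimum 180 mm.

A is a house frame. B is a fence section. The fence section sits inside the house frame, centred. The clearance to the nearest interior wall is 180 mm.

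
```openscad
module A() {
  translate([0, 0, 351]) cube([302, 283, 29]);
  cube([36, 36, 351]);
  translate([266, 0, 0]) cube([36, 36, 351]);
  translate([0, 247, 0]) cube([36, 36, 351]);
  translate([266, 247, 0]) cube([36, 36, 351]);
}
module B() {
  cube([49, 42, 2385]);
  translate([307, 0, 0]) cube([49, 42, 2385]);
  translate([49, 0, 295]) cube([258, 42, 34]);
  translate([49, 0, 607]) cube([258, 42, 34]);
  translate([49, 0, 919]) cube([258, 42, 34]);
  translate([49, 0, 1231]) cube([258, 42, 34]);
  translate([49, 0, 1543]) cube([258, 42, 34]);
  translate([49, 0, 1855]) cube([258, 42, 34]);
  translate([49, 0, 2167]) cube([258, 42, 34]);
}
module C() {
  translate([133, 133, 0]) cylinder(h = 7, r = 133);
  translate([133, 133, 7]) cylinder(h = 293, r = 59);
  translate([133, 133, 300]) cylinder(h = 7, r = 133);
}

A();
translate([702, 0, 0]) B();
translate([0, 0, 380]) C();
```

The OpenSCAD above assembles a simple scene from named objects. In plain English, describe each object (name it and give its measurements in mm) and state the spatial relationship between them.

A is a four-legged stool. The seat is 302×283 mm, 29 mm thick, top at z = 380 mm. It stands on four square legs, each 36×36 mm in cross-section, from z = 0 to the seat underside, each flush with a corner of the seat.

B is a wooden ladder with two side rails of 49×42 mm section and 2385 mm height, set 356 mm apart overall. Between them run 7 rectangular rungs (42 mm deep, 34 mm thick), front faces flush with the rails' −y face. The bottom of the first rung is 295 mm above the floor and each subsequent rung is 312 mm higher than the one below.

C is a spool: two coaxial disc flanges of radius 133 mm and thickness 7 mm, joined by a core cylinder of radius 59 mm and height 293 mm. The lower flange rests on z = 0 and the three cylinders share a vertical axis.

The ladder is on the floor beside the stool on its +x side. The spool is on top of the stool.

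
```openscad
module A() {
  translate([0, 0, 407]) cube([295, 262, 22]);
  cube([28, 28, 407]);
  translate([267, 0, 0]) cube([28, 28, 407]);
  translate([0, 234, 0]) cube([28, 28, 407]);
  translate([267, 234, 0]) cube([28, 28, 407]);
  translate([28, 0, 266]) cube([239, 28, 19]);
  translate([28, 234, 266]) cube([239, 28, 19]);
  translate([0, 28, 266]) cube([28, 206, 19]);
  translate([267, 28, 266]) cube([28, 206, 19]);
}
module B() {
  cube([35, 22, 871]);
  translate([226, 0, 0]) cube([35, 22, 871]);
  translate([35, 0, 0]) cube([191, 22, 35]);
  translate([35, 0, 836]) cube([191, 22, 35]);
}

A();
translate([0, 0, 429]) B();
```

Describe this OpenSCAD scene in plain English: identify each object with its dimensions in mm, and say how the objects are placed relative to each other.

A is a four-legged stool. The seat is a 295×262×22 mm slab whose top surface is at z = 429 mm; four square legs, each 28×28 mm in cross-section, run from the floor (z = 0) to the underside of the seat, each flush with a corner of the seat. Four stretchers, 28 mm wide and 19 mm tall, connect adjacent legs with their undersides at z = 266 mm, each running between the inner faces of the legs it joins and aligned with the legs' outer faces on the other axis.

B is a rectangular picture frame lying in the x–z plane (depth along y). The opening is 191 mm wide (x) by 801 mm tall (z), surrounded by a border 35 mm wide on all four sides. The frame is 22 mm deep and is made of two full-height vertical stiles with two horizontal rails fitted between them.

The picture frame is on top of the stool.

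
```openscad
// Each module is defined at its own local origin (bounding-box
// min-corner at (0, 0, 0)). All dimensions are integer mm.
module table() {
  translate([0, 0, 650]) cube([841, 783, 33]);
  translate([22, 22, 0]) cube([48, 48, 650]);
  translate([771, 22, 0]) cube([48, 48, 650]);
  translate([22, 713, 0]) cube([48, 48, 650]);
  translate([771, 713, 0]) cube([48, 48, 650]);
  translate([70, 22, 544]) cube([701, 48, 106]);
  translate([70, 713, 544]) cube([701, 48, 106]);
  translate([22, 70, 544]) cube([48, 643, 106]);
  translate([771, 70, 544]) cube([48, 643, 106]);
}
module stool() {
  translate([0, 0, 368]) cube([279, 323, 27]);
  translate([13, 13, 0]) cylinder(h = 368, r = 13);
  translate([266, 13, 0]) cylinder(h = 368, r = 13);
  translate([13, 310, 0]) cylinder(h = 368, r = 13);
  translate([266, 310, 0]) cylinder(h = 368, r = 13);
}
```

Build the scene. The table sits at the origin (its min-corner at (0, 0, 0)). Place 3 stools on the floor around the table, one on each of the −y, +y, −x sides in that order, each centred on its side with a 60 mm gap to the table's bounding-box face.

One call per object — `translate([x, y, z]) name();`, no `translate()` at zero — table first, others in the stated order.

table();
translate([281, -383, 0]) stool();
translate([281, 843, 0]) stool();
translate([-339, 230, 0]) stool();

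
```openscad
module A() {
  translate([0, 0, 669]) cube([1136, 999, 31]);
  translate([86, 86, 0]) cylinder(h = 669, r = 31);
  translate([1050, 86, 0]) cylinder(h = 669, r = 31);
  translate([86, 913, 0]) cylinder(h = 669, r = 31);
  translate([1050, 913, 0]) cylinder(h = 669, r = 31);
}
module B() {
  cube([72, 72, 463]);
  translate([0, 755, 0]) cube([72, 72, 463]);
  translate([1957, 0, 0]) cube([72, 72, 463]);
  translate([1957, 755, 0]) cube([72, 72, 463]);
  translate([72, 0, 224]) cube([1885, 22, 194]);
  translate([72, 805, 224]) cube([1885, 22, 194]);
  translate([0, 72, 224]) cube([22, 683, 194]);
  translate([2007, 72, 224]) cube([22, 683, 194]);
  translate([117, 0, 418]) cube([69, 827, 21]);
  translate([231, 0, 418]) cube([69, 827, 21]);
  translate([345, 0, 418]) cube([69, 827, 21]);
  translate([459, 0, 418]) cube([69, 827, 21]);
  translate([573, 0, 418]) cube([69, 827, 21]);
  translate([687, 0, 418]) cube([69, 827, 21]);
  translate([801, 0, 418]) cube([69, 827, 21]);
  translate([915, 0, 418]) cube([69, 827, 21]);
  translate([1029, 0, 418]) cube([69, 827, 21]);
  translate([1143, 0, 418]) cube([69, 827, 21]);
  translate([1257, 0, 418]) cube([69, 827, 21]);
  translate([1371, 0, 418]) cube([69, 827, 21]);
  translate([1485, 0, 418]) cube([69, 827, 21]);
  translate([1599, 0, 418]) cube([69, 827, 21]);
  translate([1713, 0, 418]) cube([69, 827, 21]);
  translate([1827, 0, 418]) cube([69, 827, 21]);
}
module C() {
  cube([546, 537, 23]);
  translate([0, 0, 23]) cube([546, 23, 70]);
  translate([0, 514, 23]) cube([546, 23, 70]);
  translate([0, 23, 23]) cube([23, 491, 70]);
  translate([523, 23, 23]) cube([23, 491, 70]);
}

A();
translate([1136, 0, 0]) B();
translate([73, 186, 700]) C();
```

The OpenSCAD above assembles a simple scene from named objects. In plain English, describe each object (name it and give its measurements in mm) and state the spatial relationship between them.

A is a table: top 1136 mm (x) × 999 mm (y), 31 mm thick, upper face at z = 700 mm, on four round legs of 62 mm diameter, each leg's bounding box inset 55 mm from the nearest pair of top edges, running from z = 0 to the bottom of the top.

B is a bed frame 2029 mm long (x) by 827 mm wide (y). Four 72×72 mm corner posts, 463 mm tall, at the corners of the footprint. Four rails of 22 mm thickness and 194 mm height run between adjacent posts with their undersides at z = 224 mm, their outer faces flush with the outside of the frame (the two x-running rails run between the posts' inner faces; the two y-running rails run between the posts' inner faces). 16 slats, each 69 mm wide (x) and 21 mm thick, lie across the top of the two x-running rails, running the full 827 mm width of the frame in y; the slats are evenly spaced along x between the inner faces of the end posts with equal gaps (rounded down to the nearest mm) at the −x end and between each pair — any rounding remainder accumulates at the +x end.

C is an open storage box with external size 546×537×93 mm and wall thickness 23 mm (the base is also 23 mm thick). The base covers the whole footprint; the four walls stand on the base, with the y-facing walls full-width and the x-facing walls fitting between their inner faces.

The bed frame is against the table's +x side, with their −y faces flush. The open box is on top of the table.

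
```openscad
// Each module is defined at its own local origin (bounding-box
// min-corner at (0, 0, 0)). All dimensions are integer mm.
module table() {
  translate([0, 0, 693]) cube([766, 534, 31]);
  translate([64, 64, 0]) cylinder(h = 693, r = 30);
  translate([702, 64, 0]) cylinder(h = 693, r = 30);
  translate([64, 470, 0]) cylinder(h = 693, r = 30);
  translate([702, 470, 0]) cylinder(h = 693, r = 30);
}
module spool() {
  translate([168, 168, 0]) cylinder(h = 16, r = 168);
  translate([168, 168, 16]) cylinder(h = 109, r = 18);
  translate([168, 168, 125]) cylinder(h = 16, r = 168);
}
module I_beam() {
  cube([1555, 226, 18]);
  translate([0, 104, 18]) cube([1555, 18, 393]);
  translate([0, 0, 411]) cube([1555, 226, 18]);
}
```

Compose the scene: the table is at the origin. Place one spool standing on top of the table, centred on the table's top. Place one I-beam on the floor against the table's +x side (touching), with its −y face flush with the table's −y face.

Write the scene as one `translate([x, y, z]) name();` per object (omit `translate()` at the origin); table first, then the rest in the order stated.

table();
translate([215, 99, 724]) spool();
translate([766, 0, 0]) I_beam();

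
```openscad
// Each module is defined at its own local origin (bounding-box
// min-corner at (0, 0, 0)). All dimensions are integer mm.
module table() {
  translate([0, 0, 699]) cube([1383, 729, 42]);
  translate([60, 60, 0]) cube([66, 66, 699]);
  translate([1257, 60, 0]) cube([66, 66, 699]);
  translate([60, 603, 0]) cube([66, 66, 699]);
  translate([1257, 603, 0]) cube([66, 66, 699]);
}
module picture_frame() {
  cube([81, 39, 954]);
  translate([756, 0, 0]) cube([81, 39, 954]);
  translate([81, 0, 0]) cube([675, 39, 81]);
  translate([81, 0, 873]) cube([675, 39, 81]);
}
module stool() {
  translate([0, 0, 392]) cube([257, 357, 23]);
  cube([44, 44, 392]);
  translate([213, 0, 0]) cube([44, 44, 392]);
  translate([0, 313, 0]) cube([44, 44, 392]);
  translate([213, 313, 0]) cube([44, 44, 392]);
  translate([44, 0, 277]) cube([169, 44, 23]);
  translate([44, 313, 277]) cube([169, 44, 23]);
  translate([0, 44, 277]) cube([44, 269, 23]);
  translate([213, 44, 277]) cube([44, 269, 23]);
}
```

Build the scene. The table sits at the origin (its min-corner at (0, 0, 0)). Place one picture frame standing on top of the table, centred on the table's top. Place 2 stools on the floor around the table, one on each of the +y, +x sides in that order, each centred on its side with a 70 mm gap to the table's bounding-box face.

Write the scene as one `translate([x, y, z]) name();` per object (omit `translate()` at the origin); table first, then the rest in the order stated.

table();
translate([273, 345, 741]) picture_frame();
translate([563, 799, 0]) stool();
translate([1453, 186, 0]) stool();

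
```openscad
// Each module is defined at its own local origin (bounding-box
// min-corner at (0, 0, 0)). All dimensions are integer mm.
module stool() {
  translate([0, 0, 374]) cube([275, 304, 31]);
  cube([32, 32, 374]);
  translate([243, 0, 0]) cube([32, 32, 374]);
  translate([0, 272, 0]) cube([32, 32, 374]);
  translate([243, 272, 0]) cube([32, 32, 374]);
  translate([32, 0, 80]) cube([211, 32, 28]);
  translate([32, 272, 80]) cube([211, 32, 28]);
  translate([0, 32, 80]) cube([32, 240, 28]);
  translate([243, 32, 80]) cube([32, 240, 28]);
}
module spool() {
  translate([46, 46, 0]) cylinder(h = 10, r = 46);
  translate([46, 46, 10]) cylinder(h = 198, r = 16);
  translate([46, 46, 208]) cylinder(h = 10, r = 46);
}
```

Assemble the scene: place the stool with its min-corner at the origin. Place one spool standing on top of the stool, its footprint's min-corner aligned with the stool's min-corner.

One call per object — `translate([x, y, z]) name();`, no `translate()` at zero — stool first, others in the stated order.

stool();
translate([0, 0, 405]) spool();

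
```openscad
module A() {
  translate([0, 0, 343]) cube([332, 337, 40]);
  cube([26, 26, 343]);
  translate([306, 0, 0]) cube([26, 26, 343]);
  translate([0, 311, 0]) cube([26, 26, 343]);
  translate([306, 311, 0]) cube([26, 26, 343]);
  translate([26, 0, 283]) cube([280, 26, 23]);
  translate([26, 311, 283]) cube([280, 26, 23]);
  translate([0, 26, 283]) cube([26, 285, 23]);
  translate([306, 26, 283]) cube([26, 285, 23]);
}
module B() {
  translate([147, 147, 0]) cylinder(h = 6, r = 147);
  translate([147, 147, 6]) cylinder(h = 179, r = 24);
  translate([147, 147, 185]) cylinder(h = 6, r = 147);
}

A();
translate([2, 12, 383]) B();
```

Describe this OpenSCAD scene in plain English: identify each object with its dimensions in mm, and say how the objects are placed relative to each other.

A is a simple wooden stool: a rectangular seat 332 mm (x) by 337 mm (y), 40 mm thick, top face at z = 383 mm, on four square legs, each 26×26 mm in cross-section. The legs rest on z = 0, each flush with a corner of the seat. Four stretchers, 26 mm wide and 23 mm tall, connect adjacent legs with their undersides at z = 283 mm, each running between the inner faces of the legs it joins and aligned with the legs' outer faces on the other axis.

B is a spool: two coaxial disc flanges of radius 147 mm and thickness 6 mm, joined by a core cylinder of radius 24 mm and height 179 mm. The lower flange rests on z = 0 and the three cylinders share a vertical axis.

The spool is on top of the stool.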